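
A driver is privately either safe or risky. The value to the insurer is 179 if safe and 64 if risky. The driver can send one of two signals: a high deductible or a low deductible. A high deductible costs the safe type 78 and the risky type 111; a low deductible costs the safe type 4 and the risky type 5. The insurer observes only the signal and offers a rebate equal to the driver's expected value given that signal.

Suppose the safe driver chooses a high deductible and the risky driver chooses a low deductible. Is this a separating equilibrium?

Under separation the insurer infers type exactly: high deductible → safe (pays 179), low deductible → risky (pays 64).
Safe: high deductible gives 179 − 78 = 101; low deductible gives 64 − 4 = 60. No deviation. ✓
Risky: low deductible gives 64 − 5 = 59; high deductible gives 179 − 111 = 68. Would deviate. ✗

No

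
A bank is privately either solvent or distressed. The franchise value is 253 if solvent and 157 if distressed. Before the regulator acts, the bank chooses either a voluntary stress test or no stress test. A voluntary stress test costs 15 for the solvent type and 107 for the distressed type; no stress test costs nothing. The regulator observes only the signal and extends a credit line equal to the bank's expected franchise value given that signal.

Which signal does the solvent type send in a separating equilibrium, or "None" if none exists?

Try solvent → stress test, distressed → no stress test:
  Under separation the regulator infers type exactly: stress test → solvent (pays 253), no stress test → distressed (pays 157).
  Solvent: stress test gives 253 − 15 = 238; no stress test gives 157 − 0 = 157. No deviation. ✓
  Distressed: no stress test gives 157 − 0 = 157; stress test gives 253 − 107 = 146. No deviation. ✓
Both hold — the solvent type sends stress test.

stress test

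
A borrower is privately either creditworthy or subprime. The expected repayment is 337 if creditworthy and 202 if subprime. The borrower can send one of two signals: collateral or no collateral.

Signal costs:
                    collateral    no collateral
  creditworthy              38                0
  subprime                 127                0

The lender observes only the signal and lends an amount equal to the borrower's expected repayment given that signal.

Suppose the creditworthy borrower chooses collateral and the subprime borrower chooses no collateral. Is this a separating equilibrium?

No

If types separate, collateral earns payment 337 and no collateral earns 202.
Creditworthy: collateral gives 337 − 38 = 299; no collateral gives 202 − 0 = 202. No deviation. ✓
Subprime: no collateral gives 202 − 0 = 202; collateral gives 337 − 127 = 210. Would deviate. ✗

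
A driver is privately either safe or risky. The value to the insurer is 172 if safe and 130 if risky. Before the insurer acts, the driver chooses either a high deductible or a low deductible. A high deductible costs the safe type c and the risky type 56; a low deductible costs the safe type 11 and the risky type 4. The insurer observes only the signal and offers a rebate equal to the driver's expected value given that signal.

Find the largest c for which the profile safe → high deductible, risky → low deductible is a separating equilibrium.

53

Under separation: high deductible → safe (pays 172); low deductible → risky (pays 130).
Risky: 130 − 4 = 126 ≥ 172 − 56 = 116. Holds regardless of c. ✓
Safe: 172 − c ≥ 130 − 11, so c ≤ 172 − 119 = 53.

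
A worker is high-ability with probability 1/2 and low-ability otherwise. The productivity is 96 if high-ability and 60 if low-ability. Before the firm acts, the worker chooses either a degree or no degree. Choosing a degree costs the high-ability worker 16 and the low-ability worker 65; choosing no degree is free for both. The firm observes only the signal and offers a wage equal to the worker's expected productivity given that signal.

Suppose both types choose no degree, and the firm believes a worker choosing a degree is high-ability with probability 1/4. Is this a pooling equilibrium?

At the pooled signal (no degree) the firm holds the prior 1/2 and pays 1/2·96 + 1/2·60 = 78. Off-path (degree) belief 1/4 gives 1/4·96 + 3/4·60 = 69.
High-ability: no degree gives 78 − 0 = 78; degree gives 69 − 16 = 53. Stays. ✓
Low-ability: no degree gives 78 − 0 = 78; degree gives 69 − 65 = 4. Stays. ✓

Yes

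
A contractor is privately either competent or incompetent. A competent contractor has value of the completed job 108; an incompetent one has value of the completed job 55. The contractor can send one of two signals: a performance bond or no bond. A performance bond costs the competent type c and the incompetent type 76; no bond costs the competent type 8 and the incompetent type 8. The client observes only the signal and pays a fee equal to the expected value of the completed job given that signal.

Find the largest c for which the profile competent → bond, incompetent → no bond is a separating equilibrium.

Under separation: bond → competent (pays 108); no bond → incompetent (pays 55).
Incompetent: 55 − 8 = 47 ≥ 108 − 76 = 32. Holds regardless of c. ✓
Competent: 108 − c ≥ 55 − 8, so c ≤ 108 − 47 = 61.

61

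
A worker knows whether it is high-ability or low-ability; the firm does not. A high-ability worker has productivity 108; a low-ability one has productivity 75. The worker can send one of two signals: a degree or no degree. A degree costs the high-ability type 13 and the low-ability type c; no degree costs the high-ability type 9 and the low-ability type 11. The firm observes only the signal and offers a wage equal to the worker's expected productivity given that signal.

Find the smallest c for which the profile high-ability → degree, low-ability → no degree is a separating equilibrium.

44

Under separation: degree → high-ability (pays 108); no degree → low-ability (pays 75).
High-ability: 108 − 13 = 95 ≥ 75 − 9 = 66. Holds regardless of c. ✓
Low-ability: 75 − 11 ≥ 108 − c, so c ≥ 108 − 64 = 44.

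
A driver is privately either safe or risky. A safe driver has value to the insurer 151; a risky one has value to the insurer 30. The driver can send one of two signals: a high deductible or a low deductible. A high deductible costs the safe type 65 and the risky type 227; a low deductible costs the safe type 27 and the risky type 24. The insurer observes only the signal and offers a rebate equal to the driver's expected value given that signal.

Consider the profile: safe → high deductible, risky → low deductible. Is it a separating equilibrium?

If types separate, high deductible earns payment 151 and low deductible earns 30.
Safe: high deductible gives 151 − 65 = 86; low deductible gives 30 − 27 = 3. No deviation. ✓
Risky: low deductible gives 30 − 24 = 6; high deductible gives 151 − 227 = -76. No deviation. ✓
Neither type gains from mimicking the other.

Yes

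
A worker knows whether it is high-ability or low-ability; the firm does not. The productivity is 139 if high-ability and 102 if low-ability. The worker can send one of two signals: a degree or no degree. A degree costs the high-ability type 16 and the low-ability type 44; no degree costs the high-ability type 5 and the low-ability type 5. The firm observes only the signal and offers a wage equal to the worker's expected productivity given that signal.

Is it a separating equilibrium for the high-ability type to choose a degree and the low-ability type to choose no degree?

If types separate, degree earns payment 139 and no degree earns 102.
High-ability: degree gives 139 − 16 = 123; no degree gives 102 − 5 = 97. No deviation. ✓
Low-ability: no degree gives 102 − 5 = 97; degree gives 139 − 44 = 95. No deviation. ✓
Neither type gains from mimicking the other.

Yes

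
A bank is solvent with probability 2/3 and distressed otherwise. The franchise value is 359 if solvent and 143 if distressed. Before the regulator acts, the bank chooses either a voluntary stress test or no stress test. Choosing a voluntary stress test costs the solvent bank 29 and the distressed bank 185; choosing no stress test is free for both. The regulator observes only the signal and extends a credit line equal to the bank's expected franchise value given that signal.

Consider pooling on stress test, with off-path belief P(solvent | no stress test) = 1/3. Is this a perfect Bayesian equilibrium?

No

At the pooled signal (stress test) the regulator holds the prior 2/3 and pays 2/3·359 + 1/3·143 = 287. Off-path (no stress test) belief 1/3 gives 1/3·359 + 2/3·143 = 215.
Solvent: stress test gives 287 − 29 = 258; no stress test gives 215 − 0 = 215. Stays. ✓
Distressed: stress test gives 287 − 185 = 102; no stress test gives 215 − 0 = 215. Deviates. ✗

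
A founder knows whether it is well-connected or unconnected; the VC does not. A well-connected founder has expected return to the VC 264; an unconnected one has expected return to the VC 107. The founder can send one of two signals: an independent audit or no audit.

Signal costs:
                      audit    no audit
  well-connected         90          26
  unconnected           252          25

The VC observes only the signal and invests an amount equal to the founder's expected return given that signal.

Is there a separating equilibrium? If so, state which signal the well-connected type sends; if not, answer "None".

audit

Try well-connected → audit, unconnected → no audit:
  If types separate, audit earns payment 264 and no audit earns 107.
  Well-connected: audit gives 264 − 90 = 174; no audit gives 107 − 26 = 81. No deviation. ✓
  Unconnected: no audit gives 107 − 25 = 82; audit gives 264 − 252 = 12. No deviation. ✓
Both hold — the well-connected type sends audit.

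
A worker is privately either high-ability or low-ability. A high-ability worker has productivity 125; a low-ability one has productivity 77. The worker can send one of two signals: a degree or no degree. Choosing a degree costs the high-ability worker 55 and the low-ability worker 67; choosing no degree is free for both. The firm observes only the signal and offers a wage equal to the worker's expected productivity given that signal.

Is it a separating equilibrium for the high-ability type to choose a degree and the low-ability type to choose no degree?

No

Under separation the firm infers type exactly: degree → high-ability (pays 125), no degree → low-ability (pays 77).
High-ability: degree gives 125 − 55 = 70; no degree gives 77 − 0 = 77. Would deviate. ✗
Low-ability: no degree gives 77 − 0 = 77; degree gives 125 − 67 = 58. No deviation. ✓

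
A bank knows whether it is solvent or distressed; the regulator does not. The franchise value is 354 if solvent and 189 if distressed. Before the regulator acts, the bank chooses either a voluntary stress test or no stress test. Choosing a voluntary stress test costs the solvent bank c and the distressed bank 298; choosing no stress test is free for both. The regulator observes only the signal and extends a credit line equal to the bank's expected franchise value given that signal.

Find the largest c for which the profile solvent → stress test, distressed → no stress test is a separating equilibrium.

Under separation: stress test → solvent (pays 354); no stress test → distressed (pays 189).
Distressed: 189 − 0 = 189 ≥ 354 − 298 = 56. Holds regardless of c. ✓
Solvent: 354 − c ≥ 189 − 0, so c ≤ 354 − 189 = 165.

165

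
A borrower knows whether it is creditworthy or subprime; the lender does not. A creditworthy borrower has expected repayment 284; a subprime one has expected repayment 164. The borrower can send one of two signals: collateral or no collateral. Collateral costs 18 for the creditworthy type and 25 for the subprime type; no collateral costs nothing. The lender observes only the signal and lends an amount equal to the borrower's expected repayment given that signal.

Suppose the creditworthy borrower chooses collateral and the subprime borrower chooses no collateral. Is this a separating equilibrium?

No

Under separation the lender infers type exactly: collateral → creditworthy (pays 284), no collateral → subprime (pays 164).
Creditworthy: collateral gives 284 − 18 = 266; no collateral gives 164 − 0 = 164. No deviation. ✓
Subprime: no collateral gives 164 − 0 = 164; collateral gives 284 − 25 = 259. Would deviate. ✗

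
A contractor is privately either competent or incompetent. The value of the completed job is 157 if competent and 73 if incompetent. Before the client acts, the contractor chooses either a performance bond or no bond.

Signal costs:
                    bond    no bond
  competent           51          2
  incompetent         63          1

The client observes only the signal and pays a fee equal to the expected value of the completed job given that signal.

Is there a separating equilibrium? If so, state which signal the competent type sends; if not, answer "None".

Try competent → bond, incompetent → no bond:
  Under separation the client infers type exactly: bond → competent (pays 157), no bond → incompetent (pays 73).
  Competent: bond gives 157 − 51 = 106; no bond gives 73 − 2 = 71. No deviation. ✓
  Incompetent: no bond gives 73 − 1 = 72; bond gives 157 − 63 = 94. Would deviate. ✗
Try competent → no bond, incompetent → bond:
  Under separation the client infers type exactly: no bond → competent (pays 157), bond → incompetent (pays 73).
  Competent: no bond gives 157 − 2 = 155; bond gives 73 − 51 = 22. No deviation. ✓
  Incompetent: bond gives 73 − 63 = 10; no bond gives 157 − 1 = 156. Would deviate. ✗
Neither assignment is incentive-compatible.

None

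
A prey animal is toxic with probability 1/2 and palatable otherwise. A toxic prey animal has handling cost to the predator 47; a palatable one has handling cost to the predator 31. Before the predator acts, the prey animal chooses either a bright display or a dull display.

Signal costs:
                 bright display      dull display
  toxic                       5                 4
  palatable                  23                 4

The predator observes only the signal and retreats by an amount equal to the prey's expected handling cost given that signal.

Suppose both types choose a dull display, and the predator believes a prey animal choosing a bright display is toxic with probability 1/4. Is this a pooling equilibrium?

Yes

On the equilibrium path (dull display) the predator holds the prior 1/2 and pays 1/2·47 + 1/2·31 = 39. Off-path (bright display) belief 1/4 gives 1/4·47 + 3/4·31 = 35.
Toxic: dull display gives 39 − 4 = 35; bright display gives 35 − 5 = 30. Stays. ✓
Palatable: dull display gives 39 − 4 = 35; bright display gives 35 − 23 = 12. Stays. ✓
Beliefs are Bayes-consistent on-path and both types best-respond.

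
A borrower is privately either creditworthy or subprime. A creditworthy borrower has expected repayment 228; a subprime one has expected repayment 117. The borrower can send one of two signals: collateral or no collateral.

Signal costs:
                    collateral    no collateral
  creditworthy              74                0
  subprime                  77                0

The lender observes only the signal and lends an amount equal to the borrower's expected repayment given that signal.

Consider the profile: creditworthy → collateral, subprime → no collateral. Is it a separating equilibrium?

No

If types separate, collateral earns payment 228 and no collateral earns 117.
Creditworthy: collateral gives 228 − 74 = 154; no collateral gives 117 − 0 = 117. No deviation. ✓
Subprime: no collateral gives 117 − 0 = 117; collateral gives 228 − 77 = 151. Would deviate. ✗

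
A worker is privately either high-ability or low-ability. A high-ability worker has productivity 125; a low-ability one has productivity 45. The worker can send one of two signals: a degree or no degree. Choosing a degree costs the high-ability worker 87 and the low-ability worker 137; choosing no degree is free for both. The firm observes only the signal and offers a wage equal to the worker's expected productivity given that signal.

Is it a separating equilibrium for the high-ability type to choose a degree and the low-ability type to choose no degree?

No

Under separation the firm infers type exactly: degree → high-ability (pays 125), no degree → low-ability (pays 45).
High-ability: degree gives 125 − 87 = 38; no degree gives 45 − 0 = 45. Would deviate. ✗
Low-ability: no degree gives 45 − 0 = 45; degree gives 125 − 137 = -12. No deviation. ✓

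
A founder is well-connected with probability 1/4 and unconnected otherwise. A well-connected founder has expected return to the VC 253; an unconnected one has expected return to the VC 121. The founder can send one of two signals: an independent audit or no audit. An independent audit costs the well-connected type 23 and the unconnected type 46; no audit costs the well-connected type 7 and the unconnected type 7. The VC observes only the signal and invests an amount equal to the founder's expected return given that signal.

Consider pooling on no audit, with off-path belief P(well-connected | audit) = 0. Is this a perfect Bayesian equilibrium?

Yes

At the pooled signal (no audit) the VC holds the prior 1/4 and pays 1/4·253 + 3/4·121 = 154. Off-path (audit) belief 0 gives 0·253 + 1·121 = 121.
Well-connected: no audit gives 154 − 7 = 147; audit gives 121 − 23 = 98. Stays. ✓
Unconnected: no audit gives 154 − 7 = 147; audit gives 121 − 46 = 75. Stays. ✓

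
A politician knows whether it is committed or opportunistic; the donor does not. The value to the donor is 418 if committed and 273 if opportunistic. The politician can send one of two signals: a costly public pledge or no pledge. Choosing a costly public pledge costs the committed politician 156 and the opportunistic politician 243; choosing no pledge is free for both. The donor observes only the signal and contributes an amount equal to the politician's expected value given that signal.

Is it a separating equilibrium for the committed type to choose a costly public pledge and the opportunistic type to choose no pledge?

If types separate, pledge earns payment 418 and no pledge earns 273.
Committed: pledge gives 418 − 156 = 262; no pledge gives 273 − 0 = 273. Would deviate. ✗
Opportunistic: no pledge gives 273 − 0 = 273; pledge gives 418 − 243 = 175. No deviation. ✓

No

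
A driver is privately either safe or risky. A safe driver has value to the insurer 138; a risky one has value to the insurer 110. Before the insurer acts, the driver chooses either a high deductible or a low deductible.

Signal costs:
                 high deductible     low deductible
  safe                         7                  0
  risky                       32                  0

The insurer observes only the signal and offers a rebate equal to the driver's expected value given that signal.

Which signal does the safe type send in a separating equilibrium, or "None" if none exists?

Try safe → high deductible, risky → low deductible:
  Under separation the insurer infers type exactly: high deductible → safe (pays 138), low deductible → risky (pays 110).
  Safe: high deductible gives 138 − 7 = 131; low deductible gives 110 − 0 = 110. No deviation. ✓
  Risky: low deductible gives 110 − 0 = 110; high deductible gives 138 − 32 = 106. No deviation. ✓
Both hold — the safe type sends high deductible.

high deductible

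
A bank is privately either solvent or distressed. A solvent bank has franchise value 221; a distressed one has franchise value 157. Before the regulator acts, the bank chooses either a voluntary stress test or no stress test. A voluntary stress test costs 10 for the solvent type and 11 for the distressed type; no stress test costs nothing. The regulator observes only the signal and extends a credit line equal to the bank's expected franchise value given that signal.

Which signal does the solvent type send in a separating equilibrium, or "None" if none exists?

None

Try solvent → stress test, distressed → no stress test:
  If types separate, stress test earns payment 221 and no stress test earns 157.
  Solvent: stress test gives 221 − 10 = 211; no stress test gives 157 − 0 = 157. No deviation. ✓
  Distressed: no stress test gives 157 − 0 = 157; stress test gives 221 − 11 = 210. Would deviate. ✗
Try solvent → no stress test, distressed → stress test:
  If types separate, no stress test earns payment 221 and stress test earns 157.
  Solvent: no stress test gives 221 − 0 = 221; stress test gives 157 − 10 = 147. No deviation. ✓
  Distressed: stress test gives 157 − 11 = 146; no stress test gives 221 − 0 = 221. Would deviate. ✗
Neither assignment is incentive-compatible.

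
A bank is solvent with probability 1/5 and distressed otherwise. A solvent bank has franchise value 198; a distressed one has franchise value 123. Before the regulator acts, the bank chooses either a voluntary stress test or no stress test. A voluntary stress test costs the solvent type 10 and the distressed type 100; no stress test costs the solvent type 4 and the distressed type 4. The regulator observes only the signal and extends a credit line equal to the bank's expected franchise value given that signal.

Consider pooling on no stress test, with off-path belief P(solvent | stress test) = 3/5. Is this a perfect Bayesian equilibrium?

No

On the equilibrium path (no stress test) the regulator holds the prior 1/5 and pays 1/5·198 + 4/5·123 = 138. Off-path (stress test) belief 3/5 gives 3/5·198 + 2/5·123 = 168.
Solvent: no stress test gives 138 − 4 = 134; stress test gives 168 − 10 = 158. Deviates. ✗
Distressed: no stress test gives 138 − 4 = 134; stress test gives 168 − 100 = 68. Stays. ✓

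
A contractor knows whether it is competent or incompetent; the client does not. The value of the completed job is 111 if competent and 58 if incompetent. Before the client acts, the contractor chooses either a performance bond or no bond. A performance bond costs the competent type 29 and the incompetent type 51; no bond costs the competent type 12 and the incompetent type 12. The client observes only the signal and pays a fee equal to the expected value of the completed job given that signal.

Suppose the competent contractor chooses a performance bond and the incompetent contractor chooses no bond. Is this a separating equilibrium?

Under separation the client infers type exactly: bond → competent (pays 111), no bond → incompetent (pays 58).
Competent: bond gives 111 − 29 = 82; no bond gives 58 − 12 = 46. No deviation. ✓
Incompetent: no bond gives 58 − 12 = 46; bond gives 111 − 51 = 60. Would deviate. ✗

No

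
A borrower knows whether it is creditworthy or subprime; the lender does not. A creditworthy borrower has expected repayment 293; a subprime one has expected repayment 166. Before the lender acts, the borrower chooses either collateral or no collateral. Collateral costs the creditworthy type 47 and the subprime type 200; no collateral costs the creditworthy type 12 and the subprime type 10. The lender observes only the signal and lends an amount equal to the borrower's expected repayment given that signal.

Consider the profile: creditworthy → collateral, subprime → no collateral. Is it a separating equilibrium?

Yes

If types separate, collateral earns payment 293 and no collateral earns 166.
Creditworthy: collateral gives 293 − 47 = 246; no collateral gives 166 − 12 = 154. No deviation. ✓
Subprime: no collateral gives 166 − 10 = 156; collateral gives 293 − 200 = 93. No deviation. ✓
Both incentive constraints hold.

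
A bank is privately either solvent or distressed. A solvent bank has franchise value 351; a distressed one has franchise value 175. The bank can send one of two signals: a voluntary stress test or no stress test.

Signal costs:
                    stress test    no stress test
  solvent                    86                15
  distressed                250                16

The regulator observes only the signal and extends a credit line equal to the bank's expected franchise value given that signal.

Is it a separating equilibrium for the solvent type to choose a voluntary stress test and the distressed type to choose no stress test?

If types separate, stress test earns payment 351 and no stress test earns 175.
Solvent: stress test gives 351 − 86 = 265; no stress test gives 175 − 15 = 160. No deviation. ✓
Distressed: no stress test gives 175 − 16 = 159; stress test gives 351 − 250 = 101. No deviation. ✓
Both incentive constraints hold.

Yes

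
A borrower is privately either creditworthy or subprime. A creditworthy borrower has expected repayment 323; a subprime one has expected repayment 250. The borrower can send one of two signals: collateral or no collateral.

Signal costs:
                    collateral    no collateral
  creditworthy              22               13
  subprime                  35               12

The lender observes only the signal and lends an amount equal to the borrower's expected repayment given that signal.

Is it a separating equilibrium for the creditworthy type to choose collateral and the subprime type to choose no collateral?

No

If types separate, collateral earns payment 323 and no collateral earns 250.
Creditworthy: collateral gives 323 − 22 = 301; no collateral gives 250 − 13 = 237. No deviation. ✓
Subprime: no collateral gives 250 − 12 = 238; collateral gives 323 − 35 = 288. Would deviate. ✗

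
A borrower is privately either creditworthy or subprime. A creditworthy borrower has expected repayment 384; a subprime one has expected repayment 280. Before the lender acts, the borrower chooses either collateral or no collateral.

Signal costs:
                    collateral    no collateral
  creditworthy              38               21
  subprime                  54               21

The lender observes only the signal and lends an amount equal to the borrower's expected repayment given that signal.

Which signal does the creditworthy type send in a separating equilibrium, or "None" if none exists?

Try creditworthy → collateral, subprime → no collateral:
  Under separation the lender infers type exactly: collateral → creditworthy (pays 384), no collateral → subprime (pays 280).
  Creditworthy: collateral gives 384 − 38 = 346; no collateral gives 280 − 21 = 259. No deviation. ✓
  Subprime: no collateral gives 280 − 21 = 259; collateral gives 384 − 54 = 330. Would deviate. ✗
Try creditworthy → no collateral, subprime → collateral:
  Under separation the lender infers type exactly: no collateral → creditworthy (pays 384), collateral → subprime (pays 280).
  Creditworthy: no collateral gives 384 − 21 = 363; collateral gives 280 − 38 = 242. No deviation. ✓
  Subprime: collateral gives 280 − 54 = 226; no collateral gives 384 − 21 = 363. Would deviate. ✗
Neither assignment is incentive-compatible.

None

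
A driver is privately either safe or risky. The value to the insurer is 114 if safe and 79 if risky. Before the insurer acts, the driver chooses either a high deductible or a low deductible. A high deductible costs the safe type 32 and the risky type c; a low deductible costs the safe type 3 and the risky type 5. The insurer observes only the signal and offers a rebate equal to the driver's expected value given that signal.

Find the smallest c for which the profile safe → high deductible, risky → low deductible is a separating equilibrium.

40

Under separation: high deductible → safe (pays 114); low deductible → risky (pays 79).
Safe: 114 − 32 = 82 ≥ 79 − 3 = 76. Holds regardless of c. ✓
Risky: 79 − 5 ≥ 114 − c, so c ≥ 114 − 74 = 40.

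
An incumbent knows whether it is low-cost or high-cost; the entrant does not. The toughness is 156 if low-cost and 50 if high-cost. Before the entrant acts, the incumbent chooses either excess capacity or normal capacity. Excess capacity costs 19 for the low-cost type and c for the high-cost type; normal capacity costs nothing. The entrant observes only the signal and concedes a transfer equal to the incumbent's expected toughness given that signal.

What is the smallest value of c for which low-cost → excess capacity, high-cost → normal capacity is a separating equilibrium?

Under separation: excess capacity → low-cost (pays 156); normal capacity → high-cost (pays 50).
Low-cost: 156 − 19 = 137 ≥ 50 − 0 = 50. Holds regardless of c. ✓
High-cost: 50 − 0 ≥ 156 − c, so c ≥ 156 − 50 = 106.

106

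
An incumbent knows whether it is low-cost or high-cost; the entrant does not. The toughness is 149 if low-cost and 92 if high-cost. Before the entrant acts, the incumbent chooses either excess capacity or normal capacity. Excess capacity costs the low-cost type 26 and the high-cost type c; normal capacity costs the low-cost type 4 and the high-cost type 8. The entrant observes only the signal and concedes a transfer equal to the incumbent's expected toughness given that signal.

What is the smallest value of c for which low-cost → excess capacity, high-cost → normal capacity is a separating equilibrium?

65

Under separation: excess capacity → low-cost (pays 149); normal capacity → high-cost (pays 92).
Low-cost: 149 − 26 = 123 ≥ 92 − 4 = 88. Holds regardless of c. ✓
High-cost: 92 − 8 ≥ 149 − c, so c ≥ 149 − 84 = 65.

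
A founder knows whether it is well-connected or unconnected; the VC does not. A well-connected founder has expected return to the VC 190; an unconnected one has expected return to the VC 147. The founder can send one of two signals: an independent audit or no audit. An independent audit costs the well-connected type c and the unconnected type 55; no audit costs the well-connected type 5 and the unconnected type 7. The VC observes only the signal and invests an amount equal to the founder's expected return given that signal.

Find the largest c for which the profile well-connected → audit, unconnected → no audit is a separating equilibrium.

48

Under separation: audit → well-connected (pays 190); no audit → unconnected (pays 147).
Unconnected: 147 − 7 = 140 ≥ 190 − 55 = 135. Holds regardless of c. ✓
Well-connected: 190 − c ≥ 147 − 5, so c ≤ 190 − 142 = 48.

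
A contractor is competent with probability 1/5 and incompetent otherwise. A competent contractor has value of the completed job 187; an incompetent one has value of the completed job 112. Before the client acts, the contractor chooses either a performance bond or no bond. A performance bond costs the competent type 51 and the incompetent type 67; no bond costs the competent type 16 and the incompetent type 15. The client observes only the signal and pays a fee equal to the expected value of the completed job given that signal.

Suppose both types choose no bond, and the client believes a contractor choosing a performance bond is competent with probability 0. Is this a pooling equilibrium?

At the pooled signal (no bond) the client holds the prior 1/5 and pays 1/5·187 + 4/5·112 = 127. Off-path (bond) belief 0 gives 0·187 + 1·112 = 112.
Competent: no bond gives 127 − 16 = 111; bond gives 112 − 51 = 61. Stays. ✓
Incompetent: no bond gives 127 − 15 = 112; bond gives 112 − 67 = 45. Stays. ✓

Yes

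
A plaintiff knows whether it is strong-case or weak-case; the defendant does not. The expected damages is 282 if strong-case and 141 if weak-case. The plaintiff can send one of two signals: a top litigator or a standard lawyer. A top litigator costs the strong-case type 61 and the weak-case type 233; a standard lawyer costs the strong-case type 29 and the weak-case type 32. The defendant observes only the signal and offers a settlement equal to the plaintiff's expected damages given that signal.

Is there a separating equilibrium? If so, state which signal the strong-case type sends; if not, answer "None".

Try strong-case → top litigator, weak-case → standard lawyer:
  If types separate, top litigator earns payment 282 and standard lawyer earns 141.
  Strong-case: top litigator gives 282 − 61 = 221; standard lawyer gives 141 − 29 = 112. No deviation. ✓
  Weak-case: standard lawyer gives 141 − 32 = 109; top litigator gives 282 − 233 = 49. No deviation. ✓
Both hold — the strong-case type sends top litigator.

top litigator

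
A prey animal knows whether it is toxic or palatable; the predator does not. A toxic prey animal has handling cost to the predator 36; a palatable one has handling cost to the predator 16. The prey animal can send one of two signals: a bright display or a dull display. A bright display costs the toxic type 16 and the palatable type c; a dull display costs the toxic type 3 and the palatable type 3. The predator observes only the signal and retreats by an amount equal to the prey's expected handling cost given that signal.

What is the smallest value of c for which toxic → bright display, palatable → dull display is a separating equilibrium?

Under separation: bright display → toxic (pays 36); dull display → palatable (pays 16).
Toxic: 36 − 16 = 20 ≥ 16 − 3 = 13. Holds regardless of c. ✓
Palatable: 16 − 3 ≥ 36 − c, so c ≥ 36 − 13 = 23.

23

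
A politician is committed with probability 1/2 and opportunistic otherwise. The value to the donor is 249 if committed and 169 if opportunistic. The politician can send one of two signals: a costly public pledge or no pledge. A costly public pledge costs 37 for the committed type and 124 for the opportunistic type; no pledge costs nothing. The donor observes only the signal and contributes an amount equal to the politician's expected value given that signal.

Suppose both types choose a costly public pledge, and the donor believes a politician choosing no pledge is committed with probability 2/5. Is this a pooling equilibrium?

No

On the equilibrium path (pledge) the donor holds the prior 1/2 and pays 1/2·249 + 1/2·169 = 209. Off-path (no pledge) belief 2/5 gives 2/5·249 + 3/5·169 = 201.
Committed: pledge gives 209 − 37 = 172; no pledge gives 201 − 0 = 201. Deviates. ✗
Opportunistic: pledge gives 209 − 124 = 85; no pledge gives 201 − 0 = 201. Deviates. ✗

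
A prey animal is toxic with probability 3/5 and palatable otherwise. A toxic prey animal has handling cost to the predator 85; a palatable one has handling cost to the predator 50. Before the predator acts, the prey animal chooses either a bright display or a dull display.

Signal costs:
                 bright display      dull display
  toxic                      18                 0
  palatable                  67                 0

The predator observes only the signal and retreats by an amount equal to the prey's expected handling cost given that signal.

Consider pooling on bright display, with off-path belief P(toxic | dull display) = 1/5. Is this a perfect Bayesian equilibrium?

No

At the pooled signal (bright display) the predator holds the prior 3/5 and pays 3/5·85 + 2/5·50 = 71. Off-path (dull display) belief 1/5 gives 1/5·85 + 4/5·50 = 57.
Toxic: bright display gives 71 − 18 = 53; dull display gives 57 − 0 = 57. Deviates. ✗
Palatable: bright display gives 71 − 67 = 4; dull display gives 57 − 0 = 57. Deviates. ✗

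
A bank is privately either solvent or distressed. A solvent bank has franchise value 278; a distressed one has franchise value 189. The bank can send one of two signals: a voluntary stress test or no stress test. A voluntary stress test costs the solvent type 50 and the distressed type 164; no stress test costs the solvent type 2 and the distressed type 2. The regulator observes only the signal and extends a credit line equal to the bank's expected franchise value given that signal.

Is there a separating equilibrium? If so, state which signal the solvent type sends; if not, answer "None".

Try solvent → stress test, distressed → no stress test:
  If types separate, stress test earns payment 278 and no stress test earns 189.
  Solvent: stress test gives 278 − 50 = 228; no stress test gives 189 − 2 = 187. No deviation. ✓
  Distressed: no stress test gives 189 − 2 = 187; stress test gives 278 − 164 = 114. No deviation. ✓
Both hold — the solvent type sends stress test.

stress test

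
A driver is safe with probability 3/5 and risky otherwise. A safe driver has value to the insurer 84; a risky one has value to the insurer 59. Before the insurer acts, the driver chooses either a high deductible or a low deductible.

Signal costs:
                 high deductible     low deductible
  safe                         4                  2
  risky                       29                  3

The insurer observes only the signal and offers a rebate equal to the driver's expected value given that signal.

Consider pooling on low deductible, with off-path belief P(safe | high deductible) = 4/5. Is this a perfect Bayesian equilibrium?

No

On the equilibrium path (low deductible) the insurer holds the prior 3/5 and pays 3/5·84 + 2/5·59 = 74. Off-path (high deductible) belief 4/5 gives 4/5·84 + 1/5·59 = 79.
Safe: low deductible gives 74 − 2 = 72; high deductible gives 79 − 4 = 75. Deviates. ✗
Risky: low deductible gives 74 − 3 = 71; high deductible gives 79 − 29 = 50. Stays. ✓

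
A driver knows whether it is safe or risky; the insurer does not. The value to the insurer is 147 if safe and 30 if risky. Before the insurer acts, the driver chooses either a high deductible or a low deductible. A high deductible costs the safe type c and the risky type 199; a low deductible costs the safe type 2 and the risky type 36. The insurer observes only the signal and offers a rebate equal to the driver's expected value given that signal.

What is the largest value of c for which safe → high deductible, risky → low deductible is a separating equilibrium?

Under separation: high deductible → safe (pays 147); low deductible → risky (pays 30).
Risky: 30 − 36 = -6 ≥ 147 − 199 = -52. Holds regardless of c. ✓
Safe: 147 − c ≥ 30 − 2, so c ≤ 147 − 28 = 119.

119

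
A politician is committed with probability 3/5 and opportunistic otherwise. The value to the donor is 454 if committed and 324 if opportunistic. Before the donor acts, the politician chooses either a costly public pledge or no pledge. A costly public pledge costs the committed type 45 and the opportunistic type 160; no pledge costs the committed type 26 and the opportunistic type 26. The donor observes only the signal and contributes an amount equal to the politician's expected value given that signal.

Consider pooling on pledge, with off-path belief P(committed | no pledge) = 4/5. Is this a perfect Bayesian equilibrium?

At the pooled signal (pledge) the donor holds the prior 3/5 and pays 3/5·454 + 2/5·324 = 402. Off-path (no pledge) belief 4/5 gives 4/5·454 + 1/5·324 = 428.
Committed: pledge gives 402 − 45 = 357; no pledge gives 428 − 26 = 402. Deviates. ✗
Opportunistic: pledge gives 402 − 160 = 242; no pledge gives 428 − 26 = 402. Deviates. ✗

No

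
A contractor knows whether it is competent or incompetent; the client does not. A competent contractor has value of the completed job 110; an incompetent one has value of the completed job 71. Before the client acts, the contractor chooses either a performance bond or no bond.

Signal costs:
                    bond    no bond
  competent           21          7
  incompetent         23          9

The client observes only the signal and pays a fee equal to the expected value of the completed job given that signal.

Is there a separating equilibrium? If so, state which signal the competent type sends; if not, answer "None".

Try competent → bond, incompetent → no bond:
  If types separate, bond earns payment 110 and no bond earns 71.
  Competent: bond gives 110 − 21 = 89; no bond gives 71 − 7 = 64. No deviation. ✓
  Incompetent: no bond gives 71 − 9 = 62; bond gives 110 − 23 = 87. Would deviate. ✗
Try competent → no bond, incompetent → bond:
  If types separate, no bond earns payment 110 and bond earns 71.
  Competent: no bond gives 110 − 7 = 103; bond gives 71 − 21 = 50. No deviation. ✓
  Incompetent: bond gives 71 − 23 = 48; no bond gives 110 − 9 = 101. Would deviate. ✗
Neither assignment is incentive-compatible.

None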